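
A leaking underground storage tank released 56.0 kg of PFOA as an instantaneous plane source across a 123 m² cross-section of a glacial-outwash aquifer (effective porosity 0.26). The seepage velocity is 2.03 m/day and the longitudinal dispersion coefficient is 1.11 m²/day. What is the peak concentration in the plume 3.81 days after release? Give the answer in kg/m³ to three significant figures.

0.240 kg/m³

The peak of an instantaneous 1D plume sits at x = vt; there the Gaussian factor is 1 and C_max = M/(n_e·A·√(4πDt)), where n_e·A is the pore area the mass is dissolved in.
√(4πDt) = √(4π × 1.11 × 3.81) = 7.290 m, so C_max = 56.0/(0.26 × 123 × 7.290) = 0.240 kg/m³.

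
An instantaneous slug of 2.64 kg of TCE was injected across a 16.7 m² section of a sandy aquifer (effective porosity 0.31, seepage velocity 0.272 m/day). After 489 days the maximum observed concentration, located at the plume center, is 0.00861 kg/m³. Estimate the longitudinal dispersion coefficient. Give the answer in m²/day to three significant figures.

0.571 m²/day

At the plume center C_max = M/(n_e·A·√(4πDt)), so D = M²/(4πt·(n_e·A·C_max)²).
n_e·A·C_max = 0.31 × 16.7 × 0.00861 = 0.04457 kg/m.
D = 2.64²/(4π × 489 × 0.04457²) = 0.571 m²/day.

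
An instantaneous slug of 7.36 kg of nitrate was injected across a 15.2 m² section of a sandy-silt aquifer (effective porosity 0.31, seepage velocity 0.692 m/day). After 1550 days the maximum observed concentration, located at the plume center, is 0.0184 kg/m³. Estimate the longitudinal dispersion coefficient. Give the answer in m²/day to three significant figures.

At the plume center C_max = M/(n_e·A·√(4πDt)), so D = M²/(4πt·(n_e·A·C_max)²).
n_e·A·C_max = 0.31 × 15.2 × 0.0184 = 0.08670 kg/m.
D = 7.36²/(4π × 1550 × 0.08670²) = 0.370 m²/day.

0.370 m²/day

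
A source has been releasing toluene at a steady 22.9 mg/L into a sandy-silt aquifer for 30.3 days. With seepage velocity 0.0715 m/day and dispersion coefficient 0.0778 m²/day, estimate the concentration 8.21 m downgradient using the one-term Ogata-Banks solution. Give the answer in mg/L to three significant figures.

For a continuous step input, C/C₀ ≈ ½·erfc((x−vt)/(2√(Dt))).
vt = 0.0715 × 30.3 = 2.16645 m and 2√(Dt) = 2√(0.0778 × 30.3) = 3.071 m.
Argument (x−vt)/(2√(Dt)) = (8.21 − 2.16645)/3.071 = 1.968; ½·erfc(1.968) = 0.002692.
C = 22.9 × 0.002692 = 0.0616 mg/L.

0.0616 mg/L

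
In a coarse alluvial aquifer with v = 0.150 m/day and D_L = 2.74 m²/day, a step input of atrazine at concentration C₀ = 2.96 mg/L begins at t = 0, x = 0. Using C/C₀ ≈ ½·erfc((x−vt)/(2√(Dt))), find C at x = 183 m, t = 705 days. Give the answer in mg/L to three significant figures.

0.317 mg/L

For a continuous step input, C/C₀ ≈ ½·erfc((x−vt)/(2√(Dt))).
vt = 0.150 × 705 = 105.75 m and 2√(Dt) = 2√(2.74 × 705) = 87.90 m.
Argument (x−vt)/(2√(Dt)) = (183 − 105.75)/87.90 = 0.8788; ½·erfc(0.8788) = 0.1070.
C = 2.96 × 0.1070 = 0.317 mg/L.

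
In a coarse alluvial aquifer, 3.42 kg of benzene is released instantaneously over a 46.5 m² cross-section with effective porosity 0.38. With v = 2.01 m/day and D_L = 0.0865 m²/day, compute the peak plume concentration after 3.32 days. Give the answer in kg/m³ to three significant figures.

0.102 kg/m³

The peak of an instantaneous 1D plume sits at x = vt; there the Gaussian factor is 1 and C_max = M/(n_e·A·√(4πDt)), where n_e·A is the pore area the mass is dissolved in.
√(4πDt) = √(4π × 0.0865 × 3.32) = 1.900 m, so C_max = 3.42/(0.38 × 46.5 × 1.900) = 0.102 kg/m³.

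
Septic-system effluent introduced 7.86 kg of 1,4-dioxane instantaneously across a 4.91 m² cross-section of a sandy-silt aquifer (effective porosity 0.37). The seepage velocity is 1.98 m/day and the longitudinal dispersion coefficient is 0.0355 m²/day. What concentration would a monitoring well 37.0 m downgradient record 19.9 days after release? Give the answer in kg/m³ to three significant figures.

For an instantaneous plane source, C(x,t) = M/(n_e·A·√(4πDt)) · exp(−(x−vt)²/(4Dt)), with n_e·A the pore (flow) area.
Plume center vt = 1.98 × 19.9 = 39.402 m, so the well at 37.0 m is 2.402 m upgradient of the peak.
√(4πDt) = 2.980 m, giving peak height M/(n_e·A·√(4πDt)) = 7.86/(0.37 × 4.91 × 2.980) = 1.452 kg/m³.
(x−vt)²/(4Dt) = (-2.402)²/(4 × 0.0355 × 19.9) = 2.042; exp(−2.042) = 0.1298.
C = 1.452 × 0.1298 = 0.188 kg/m³.

0.188 kg/m³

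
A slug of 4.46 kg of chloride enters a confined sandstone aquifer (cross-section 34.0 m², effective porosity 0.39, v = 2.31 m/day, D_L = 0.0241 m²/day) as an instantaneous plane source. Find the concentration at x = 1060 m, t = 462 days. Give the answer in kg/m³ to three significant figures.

0.00882 kg/m³

For an instantaneous plane source, C(x,t) = M/(n_e·A·√(4πDt)) · exp(−(x−vt)²/(4Dt)), with n_e·A the pore (flow) area.
Plume center vt = 2.31 × 462 = 1067.22 m, so the well at 1060 m is 7.22 m upgradient of the peak.
√(4πDt) = 11.83 m, giving peak height M/(n_e·A·√(4πDt)) = 4.46/(0.39 × 34.0 × 11.83) = 0.02843 kg/m³.
(x−vt)²/(4Dt) = (-7.22)²/(4 × 0.0241 × 462) = 1.170; exp(−1.170) = 0.3104.
C = 0.02843 × 0.3104 = 0.00882 kg/m³.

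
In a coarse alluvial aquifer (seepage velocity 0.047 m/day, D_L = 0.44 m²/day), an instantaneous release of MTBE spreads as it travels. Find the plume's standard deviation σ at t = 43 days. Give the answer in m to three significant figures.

Dispersive spreading gives a Gaussian with σ² = 2Dt; advection only shifts the center.
σ = √(2 × 0.44 × 43) = 6.15 m.

6.15 m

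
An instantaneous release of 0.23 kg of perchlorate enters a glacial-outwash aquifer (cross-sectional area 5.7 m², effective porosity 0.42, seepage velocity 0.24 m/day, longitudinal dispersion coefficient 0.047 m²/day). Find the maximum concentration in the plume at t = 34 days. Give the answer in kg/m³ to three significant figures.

The peak of an instantaneous 1D plume sits at x = vt; there the Gaussian factor is 1 and C_max = M/(n_e·A·√(4πDt)), where n_e·A is the pore area the mass is dissolved in.
√(4πDt) = √(4π × 0.047 × 34) = 4.481 m, so C_max = 0.23/(0.42 × 5.7 × 4.481) = 0.0214 kg/m³.

0.0214 kg/m³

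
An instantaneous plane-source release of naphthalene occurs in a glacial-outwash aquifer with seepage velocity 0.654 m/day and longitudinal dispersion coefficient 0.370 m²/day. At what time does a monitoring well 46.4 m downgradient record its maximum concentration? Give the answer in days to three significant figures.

70.1 days

For the 1D instantaneous-source solution, setting ∂C/∂t = 0 at fixed x gives v²t² + 2Dt − x² = 0, so t = (√(D² + v²x²) − D)/v².
√(D² + v²x²) = √(0.370² + 0.654² × 46.4²) = 30.35; v² = 0.427716.
t = (30.35 − 0.370)/0.427716 = 70.1 days (vs. the pure-advection estimate x/v = 70.9 d).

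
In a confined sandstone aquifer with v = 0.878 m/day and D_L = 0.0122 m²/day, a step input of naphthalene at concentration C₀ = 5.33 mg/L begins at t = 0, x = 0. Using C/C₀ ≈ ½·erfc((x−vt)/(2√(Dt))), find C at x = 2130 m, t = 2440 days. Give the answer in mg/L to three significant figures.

5.04 mg/L

For a continuous step input, C/C₀ ≈ ½·erfc((x−vt)/(2√(Dt))).
vt = 0.878 × 2440 = 2142.32 m and 2√(Dt) = 2√(0.0122 × 2440) = 10.91 m.
Argument (x−vt)/(2√(Dt)) = (2130 − 2142.32)/10.91 = -1.129; ½·erfc(-1.129) = 0.9448.
C = 5.33 × 0.9448 = 5.04 mg/L.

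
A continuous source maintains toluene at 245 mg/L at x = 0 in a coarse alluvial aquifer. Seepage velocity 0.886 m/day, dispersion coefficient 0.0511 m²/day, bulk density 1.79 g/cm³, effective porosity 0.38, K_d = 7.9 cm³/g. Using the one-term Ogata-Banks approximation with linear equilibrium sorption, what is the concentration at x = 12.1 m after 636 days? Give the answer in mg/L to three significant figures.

Retardation factor R = 1 + ρ_b·K_d/n = 1 + 1.79 × 7.9/0.38 = 38.21.
Sorption retards both mechanisms: v_R = v/R = 0.02319 m/day, D_R = D/R = 0.001337 m²/day.
v_R·t = 0.02319 × 636 = 14.74884 m; 2√(D_R t) = 1.844 m; argument = (12.1 − 14.74884)/1.844 = -1.436.
C = C₀ × ½·erfc(-1.436) = 245 × 0.9789 = 240 mg/L.

240 mg/L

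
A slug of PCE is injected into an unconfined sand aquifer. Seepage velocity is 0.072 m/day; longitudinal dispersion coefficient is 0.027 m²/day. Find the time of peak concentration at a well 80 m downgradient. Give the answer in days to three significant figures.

1110 days

For the 1D instantaneous-source solution, setting ∂C/∂t = 0 at fixed x gives v²t² + 2Dt − x² = 0, so t = (√(D² + v²x²) − D)/v².
√(D² + v²x²) = √(0.027² + 0.072² × 80²) = 5.760; v² = 0.005184.
t = (5.760 − 0.027)/0.005184 = 1110 days (vs. the pure-advection estimate x/v = 1110 d).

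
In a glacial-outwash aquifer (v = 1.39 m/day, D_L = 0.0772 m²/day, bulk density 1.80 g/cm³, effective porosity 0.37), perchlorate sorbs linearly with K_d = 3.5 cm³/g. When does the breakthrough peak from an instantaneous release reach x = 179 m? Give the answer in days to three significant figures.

Retardation factor R = 1 + ρ_b·K_d/n = 1 + 1.80 × 3.5/0.37 = 18.03.
Sorption retards both mechanisms: v_R = v/R = 0.07709 m/day, D_R = D/R = 0.004282 m²/day.
Peak time from v_R²t² + 2D_R t − x² = 0: t = (√(D_R² + v_R²x²) − D_R)/v_R².
√(D_R² + v_R²x²) = √(0.004282² + 0.07709² × 179²) = 13.80; v_R² = 0.005943.
t = (13.80 − 0.004282)/0.005943 = 2320 days.

2320 days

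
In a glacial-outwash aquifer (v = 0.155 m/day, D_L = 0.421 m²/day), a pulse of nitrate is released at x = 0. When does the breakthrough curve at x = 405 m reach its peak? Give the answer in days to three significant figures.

2600 days

For the 1D instantaneous-source solution, setting ∂C/∂t = 0 at fixed x gives v²t² + 2Dt − x² = 0, so t = (√(D² + v²x²) − D)/v².
√(D² + v²x²) = √(0.421² + 0.155² × 405²) = 62.78; v² = 0.024025.
t = (62.78 − 0.421)/0.024025 = 2600 days (vs. the pure-advection estimate x/v = 2610 d).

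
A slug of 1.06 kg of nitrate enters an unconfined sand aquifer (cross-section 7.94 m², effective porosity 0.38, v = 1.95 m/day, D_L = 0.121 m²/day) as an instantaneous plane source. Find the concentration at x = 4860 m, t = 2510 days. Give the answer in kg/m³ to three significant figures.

0.00213 kg/m³

For an instantaneous plane source, C(x,t) = M/(n_e·A·√(4πDt)) · exp(−(x−vt)²/(4Dt)), with n_e·A the pore (flow) area.
Plume center vt = 1.95 × 2510 = 4894.5 m, so the well at 4860 m is 34.5 m upgradient of the peak.
√(4πDt) = 61.78 m, giving peak height M/(n_e·A·√(4πDt)) = 1.06/(0.38 × 7.94 × 61.78) = 0.005687 kg/m³.
(x−vt)²/(4Dt) = (-34.5)²/(4 × 0.121 × 2510) = 0.9798; exp(−0.9798) = 0.3754.
C = 0.005687 × 0.3754 = 0.00213 kg/m³.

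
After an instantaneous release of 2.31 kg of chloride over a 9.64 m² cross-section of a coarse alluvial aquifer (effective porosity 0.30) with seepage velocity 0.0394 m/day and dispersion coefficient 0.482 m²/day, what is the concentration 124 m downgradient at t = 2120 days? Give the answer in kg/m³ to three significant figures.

For an instantaneous plane source, C(x,t) = M/(n_e·A·√(4πDt)) · exp(−(x−vt)²/(4Dt)), with n_e·A the pore (flow) area.
Plume center vt = 0.0394 × 2120 = 83.528 m, so the well at 124 m is 40.472 m downgradient of the peak.
√(4πDt) = 113.3 m, giving peak height M/(n_e·A·√(4πDt)) = 2.31/(0.30 × 9.64 × 113.3) = 0.007050 kg/m³.
(x−vt)²/(4Dt) = (40.472)²/(4 × 0.482 × 2120) = 0.4007; exp(−0.4007) = 0.6699.
C = 0.007050 × 0.6699 = 0.00472 kg/m³.

0.00472 kg/m³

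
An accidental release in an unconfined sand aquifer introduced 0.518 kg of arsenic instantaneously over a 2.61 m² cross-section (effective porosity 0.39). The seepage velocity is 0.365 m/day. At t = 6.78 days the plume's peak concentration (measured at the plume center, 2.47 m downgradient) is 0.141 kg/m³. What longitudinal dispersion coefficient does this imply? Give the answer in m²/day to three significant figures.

At the plume center C_max = M/(n_e·A·√(4πDt)), so D = M²/(4πt·(n_e·A·C_max)²).
n_e·A·C_max = 0.39 × 2.61 × 0.141 = 0.1435 kg/m.
D = 0.518²/(4π × 6.78 × 0.1435²) = 0.153 m²/day.

0.153 m²/day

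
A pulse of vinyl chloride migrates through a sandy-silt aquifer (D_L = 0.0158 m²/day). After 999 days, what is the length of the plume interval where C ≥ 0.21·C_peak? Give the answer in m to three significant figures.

The plume is Gaussian with σ = √(2Dt) = √(2 × 0.0158 × 999) = 5.619 m.
C/C_peak = exp(−Δx²/(2σ²)) = 0.21 ⇒ Δx = σ·√(−2 ln 0.21) = 5.619 × 1.767 = 9.929 m.
Width = 2Δx = 19.9 m.

19.9 m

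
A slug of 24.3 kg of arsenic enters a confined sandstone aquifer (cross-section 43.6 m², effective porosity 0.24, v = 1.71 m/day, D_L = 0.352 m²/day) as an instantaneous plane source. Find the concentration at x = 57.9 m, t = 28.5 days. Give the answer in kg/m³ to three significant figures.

For an instantaneous plane source, C(x,t) = M/(n_e·A·√(4πDt)) · exp(−(x−vt)²/(4Dt)), with n_e·A the pore (flow) area.
Plume center vt = 1.71 × 28.5 = 48.735 m, so the well at 57.9 m is 9.165 m downgradient of the peak.
√(4πDt) = 11.23 m, giving peak height M/(n_e·A·√(4πDt)) = 24.3/(0.24 × 43.6 × 11.23) = 0.2068 kg/m³.
(x−vt)²/(4Dt) = (9.165)²/(4 × 0.352 × 28.5) = 2.093; exp(−2.093) = 0.1233.
C = 0.2068 × 0.1233 = 0.0255 kg/m³.

0.0255 kg/m³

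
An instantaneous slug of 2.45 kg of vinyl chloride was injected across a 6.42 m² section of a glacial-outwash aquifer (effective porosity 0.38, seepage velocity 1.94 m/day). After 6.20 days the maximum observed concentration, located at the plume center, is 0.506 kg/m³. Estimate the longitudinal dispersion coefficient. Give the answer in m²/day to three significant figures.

0.0506 m²/day

At the plume center C_max = M/(n_e·A·√(4πDt)), so D = M²/(4πt·(n_e·A·C_max)²).
n_e·A·C_max = 0.38 × 6.42 × 0.506 = 1.234 kg/m.
D = 2.45²/(4π × 6.20 × 1.234²) = 0.0506 m²/day.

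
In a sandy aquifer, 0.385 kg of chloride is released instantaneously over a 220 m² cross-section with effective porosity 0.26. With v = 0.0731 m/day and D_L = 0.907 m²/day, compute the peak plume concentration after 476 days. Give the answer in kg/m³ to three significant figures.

9.14e-05 kg/m³

The peak of an instantaneous 1D plume sits at x = vt; there the Gaussian factor is 1 and C_max = M/(n_e·A·√(4πDt)), where n_e·A is the pore area the mass is dissolved in.
√(4πDt) = √(4π × 0.907 × 476) = 73.66 m, so C_max = 0.385/(0.26 × 220 × 73.66) = 9.14e-05 kg/m³.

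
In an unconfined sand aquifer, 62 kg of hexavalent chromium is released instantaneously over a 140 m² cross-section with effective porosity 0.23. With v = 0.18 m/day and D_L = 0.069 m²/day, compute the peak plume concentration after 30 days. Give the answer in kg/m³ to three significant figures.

The peak of an instantaneous 1D plume sits at x = vt; there the Gaussian factor is 1 and C_max = M/(n_e·A·√(4πDt)), where n_e·A is the pore area the mass is dissolved in.
√(4πDt) = √(4π × 0.069 × 30) = 5.100 m, so C_max = 62/(0.23 × 140 × 5.100) = 0.378 kg/m³.

0.378 kg/m³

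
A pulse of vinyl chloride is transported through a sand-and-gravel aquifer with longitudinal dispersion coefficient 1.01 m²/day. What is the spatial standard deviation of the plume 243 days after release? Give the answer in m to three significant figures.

Dispersive spreading gives a Gaussian with σ² = 2Dt; advection only shifts the center.
σ = √(2 × 1.01 × 243) = 22.2 m.

22.2 m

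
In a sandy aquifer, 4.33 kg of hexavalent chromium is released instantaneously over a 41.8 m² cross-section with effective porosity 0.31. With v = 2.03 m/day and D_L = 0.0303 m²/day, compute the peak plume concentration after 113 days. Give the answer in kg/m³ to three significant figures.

0.0509 kg/m³

The peak of an instantaneous 1D plume sits at x = vt; there the Gaussian factor is 1 and C_max = M/(n_e·A·√(4πDt)), where n_e·A is the pore area the mass is dissolved in.
√(4πDt) = √(4π × 0.0303 × 113) = 6.559 m, so C_max = 4.33/(0.31 × 41.8 × 6.559) = 0.0509 kg/m³.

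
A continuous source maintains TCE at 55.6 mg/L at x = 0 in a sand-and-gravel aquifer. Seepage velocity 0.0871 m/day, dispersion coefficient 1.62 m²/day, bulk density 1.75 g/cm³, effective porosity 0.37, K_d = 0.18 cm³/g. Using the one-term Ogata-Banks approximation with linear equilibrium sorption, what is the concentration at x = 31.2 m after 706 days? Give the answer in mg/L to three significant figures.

Retardation factor R = 1 + ρ_b·K_d/n = 1 + 1.75 × 0.18/0.37 = 1.851.
Sorption retards both mechanisms: v_R = v/R = 0.04706 m/day, D_R = D/R = 0.8752 m²/day.
v_R·t = 0.04706 × 706 = 33.22436 m; 2√(D_R t) = 49.71 m; argument = (31.2 − 33.22436)/49.71 = -0.04072.
C = C₀ × ½·erfc(-0.04072) = 55.6 × 0.5230 = 29.1 mg/L.

29.1 mg/L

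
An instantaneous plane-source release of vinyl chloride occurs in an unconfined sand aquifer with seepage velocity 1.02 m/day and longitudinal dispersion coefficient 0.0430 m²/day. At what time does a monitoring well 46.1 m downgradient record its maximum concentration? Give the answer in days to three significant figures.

For the 1D instantaneous-source solution, setting ∂C/∂t = 0 at fixed x gives v²t² + 2Dt − x² = 0, so t = (√(D² + v²x²) − D)/v².
√(D² + v²x²) = √(0.0430² + 1.02² × 46.1²) = 47.02; v² = 1.0404.
t = (47.02 − 0.0430)/1.0404 = 45.2 days (vs. the pure-advection estimate x/v = 45.2 d).

45.2 days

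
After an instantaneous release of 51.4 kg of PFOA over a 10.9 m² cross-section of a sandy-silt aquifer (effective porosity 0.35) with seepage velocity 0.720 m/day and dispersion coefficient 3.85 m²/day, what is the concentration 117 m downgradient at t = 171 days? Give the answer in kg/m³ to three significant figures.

For an instantaneous plane source, C(x,t) = M/(n_e·A·√(4πDt)) · exp(−(x−vt)²/(4Dt)), with n_e·A the pore (flow) area.
Plume center vt = 0.720 × 171 = 123.12 m, so the well at 117 m is 6.12 m upgradient of the peak.
√(4πDt) = 90.96 m, giving peak height M/(n_e·A·√(4πDt)) = 51.4/(0.35 × 10.9 × 90.96) = 0.1481 kg/m³.
(x−vt)²/(4Dt) = (-6.12)²/(4 × 3.85 × 171) = 0.01422; exp(−0.01422) = 0.9859.
C = 0.1481 × 0.9859 = 0.146 kg/m³.

0.146 kg/m³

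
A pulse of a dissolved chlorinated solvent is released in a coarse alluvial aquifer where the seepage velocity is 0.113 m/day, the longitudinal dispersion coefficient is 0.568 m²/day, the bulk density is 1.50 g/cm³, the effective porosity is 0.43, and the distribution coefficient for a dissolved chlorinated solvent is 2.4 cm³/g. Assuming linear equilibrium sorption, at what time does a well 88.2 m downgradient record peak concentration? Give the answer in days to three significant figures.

6910 days

Retardation factor R = 1 + ρ_b·K_d/n = 1 + 1.50 × 2.4/0.43 = 9.372.
Sorption retards both mechanisms: v_R = v/R = 0.01206 m/day, D_R = D/R = 0.06061 m²/day.
Peak time from v_R²t² + 2D_R t − x² = 0: t = (√(D_R² + v_R²x²) − D_R)/v_R².
√(D_R² + v_R²x²) = √(0.06061² + 0.01206² × 88.2²) = 1.065; v_R² = 0.0001454.
t = (1.065 − 0.06061)/0.0001454 = 6910 days.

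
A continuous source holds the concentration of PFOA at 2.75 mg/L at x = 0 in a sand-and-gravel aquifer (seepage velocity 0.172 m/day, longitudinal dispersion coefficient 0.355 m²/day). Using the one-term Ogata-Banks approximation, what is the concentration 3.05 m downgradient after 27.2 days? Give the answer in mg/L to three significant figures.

1.77 mg/L

For a continuous step input, C/C₀ ≈ ½·erfc((x−vt)/(2√(Dt))).
vt = 0.172 × 27.2 = 4.6784 m and 2√(Dt) = 2√(0.355 × 27.2) = 6.215 m.
Argument (x−vt)/(2√(Dt)) = (3.05 − 4.6784)/6.215 = -0.2620; ½·erfc(-0.2620) = 0.6445.
C = 2.75 × 0.6445 = 1.77 mg/L.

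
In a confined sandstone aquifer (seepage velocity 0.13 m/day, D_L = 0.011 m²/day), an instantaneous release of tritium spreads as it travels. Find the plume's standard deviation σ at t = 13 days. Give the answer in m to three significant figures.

0.535 m

Dispersive spreading gives a Gaussian with σ² = 2Dt; advection only shifts the center.
σ = √(2 × 0.011 × 13) = 0.535 m.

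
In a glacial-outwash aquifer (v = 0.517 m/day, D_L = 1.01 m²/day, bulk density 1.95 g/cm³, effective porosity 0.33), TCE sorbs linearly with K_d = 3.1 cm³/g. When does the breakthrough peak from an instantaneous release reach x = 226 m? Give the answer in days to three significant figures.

8370 days

Retardation factor R = 1 + ρ_b·K_d/n = 1 + 1.95 × 3.1/0.33 = 19.32.
Sorption retards both mechanisms: v_R = v/R = 0.02676 m/day, D_R = D/R = 0.05228 m²/day.
Peak time from v_R²t² + 2D_R t − x² = 0: t = (√(D_R² + v_R²x²) − D_R)/v_R².
√(D_R² + v_R²x²) = √(0.05228² + 0.02676² × 226²) = 6.048; v_R² = 0.0007161.
t = (6.048 − 0.05228)/0.0007161 = 8370 days.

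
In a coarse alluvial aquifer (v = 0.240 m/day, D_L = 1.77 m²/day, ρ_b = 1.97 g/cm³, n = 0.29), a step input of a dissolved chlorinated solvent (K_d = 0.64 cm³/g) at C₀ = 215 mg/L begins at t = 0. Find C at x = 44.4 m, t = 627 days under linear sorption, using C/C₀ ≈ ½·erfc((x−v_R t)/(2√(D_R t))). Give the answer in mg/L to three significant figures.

45.7 mg/L

Retardation factor R = 1 + ρ_b·K_d/n = 1 + 1.97 × 0.64/0.29 = 5.348.
Sorption retards both mechanisms: v_R = v/R = 0.04488 m/day, D_R = D/R = 0.3310 m²/day.
v_R·t = 0.04488 × 627 = 28.13976 m; 2√(D_R t) = 28.81 m; argument = (44.4 − 28.13976)/28.81 = 0.5644.
C = C₀ × ½·erfc(0.5644) = 215 × 0.2124 = 45.7 mg/L.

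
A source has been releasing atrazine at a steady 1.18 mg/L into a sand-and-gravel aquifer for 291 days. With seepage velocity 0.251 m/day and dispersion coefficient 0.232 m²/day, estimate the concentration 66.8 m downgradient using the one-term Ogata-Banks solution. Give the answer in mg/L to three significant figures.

0.831 mg/L

For a continuous step input, C/C₀ ≈ ½·erfc((x−vt)/(2√(Dt))).
vt = 0.251 × 291 = 73.041 m and 2√(Dt) = 2√(0.232 × 291) = 16.43 m.
Argument (x−vt)/(2√(Dt)) = (66.8 − 73.041)/16.43 = -0.3799; ½·erfc(-0.3799) = 0.7045.
C = 1.18 × 0.7045 = 0.831 mg/L.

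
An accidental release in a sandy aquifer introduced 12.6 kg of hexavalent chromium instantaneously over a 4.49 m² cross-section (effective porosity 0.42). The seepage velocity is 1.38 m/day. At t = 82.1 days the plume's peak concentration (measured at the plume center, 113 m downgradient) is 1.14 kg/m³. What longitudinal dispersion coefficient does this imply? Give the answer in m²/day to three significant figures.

0.0333 m²/day

At the plume center C_max = M/(n_e·A·√(4πDt)), so D = M²/(4πt·(n_e·A·C_max)²).
n_e·A·C_max = 0.42 × 4.49 × 1.14 = 2.150 kg/m.
D = 12.6²/(4π × 82.1 × 2.150²) = 0.0333 m²/day.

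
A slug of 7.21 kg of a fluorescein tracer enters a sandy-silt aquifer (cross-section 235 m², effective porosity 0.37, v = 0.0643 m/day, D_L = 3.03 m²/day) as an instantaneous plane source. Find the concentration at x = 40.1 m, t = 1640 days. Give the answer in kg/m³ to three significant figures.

For an instantaneous plane source, C(x,t) = M/(n_e·A·√(4πDt)) · exp(−(x−vt)²/(4Dt)), with n_e·A the pore (flow) area.
Plume center vt = 0.0643 × 1640 = 105.452 m, so the well at 40.1 m is 65.352 m upgradient of the peak.
√(4πDt) = 249.9 m, giving peak height M/(n_e·A·√(4πDt)) = 7.21/(0.37 × 235 × 249.9) = 0.0003318 kg/m³.
(x−vt)²/(4Dt) = (-65.352)²/(4 × 3.03 × 1640) = 0.2149; exp(−0.2149) = 0.8066.
C = 0.0003318 × 0.8066 = 0.000268 kg/m³.

0.000268 kg/m³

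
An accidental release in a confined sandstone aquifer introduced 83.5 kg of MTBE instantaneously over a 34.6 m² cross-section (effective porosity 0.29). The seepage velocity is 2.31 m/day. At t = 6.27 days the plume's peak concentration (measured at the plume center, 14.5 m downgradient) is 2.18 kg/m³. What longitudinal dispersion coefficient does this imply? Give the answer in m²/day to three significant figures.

At the plume center C_max = M/(n_e·A·√(4πDt)), so D = M²/(4πt·(n_e·A·C_max)²).
n_e·A·C_max = 0.29 × 34.6 × 2.18 = 21.87 kg/m.
D = 83.5²/(4π × 6.27 × 21.87²) = 0.185 m²/day.

0.185 m²/day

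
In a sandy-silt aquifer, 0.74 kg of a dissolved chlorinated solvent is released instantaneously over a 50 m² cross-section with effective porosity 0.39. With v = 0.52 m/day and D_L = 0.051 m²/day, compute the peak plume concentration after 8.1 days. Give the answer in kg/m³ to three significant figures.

The peak of an instantaneous 1D plume sits at x = vt; there the Gaussian factor is 1 and C_max = M/(n_e·A·√(4πDt)), where n_e·A is the pore area the mass is dissolved in.
√(4πDt) = √(4π × 0.051 × 8.1) = 2.278 m, so C_max = 0.74/(0.39 × 50 × 2.278) = 0.0167 kg/m³.

0.0167 kg/m³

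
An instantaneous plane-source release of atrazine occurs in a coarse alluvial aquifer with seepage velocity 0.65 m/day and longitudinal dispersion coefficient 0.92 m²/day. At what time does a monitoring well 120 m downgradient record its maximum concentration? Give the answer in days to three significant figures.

182 days

For the 1D instantaneous-source solution, setting ∂C/∂t = 0 at fixed x gives v²t² + 2Dt − x² = 0, so t = (√(D² + v²x²) − D)/v².
√(D² + v²x²) = √(0.92² + 0.65² × 120²) = 78.01; v² = 0.4225.
t = (78.01 − 0.92)/0.4225 = 182 days (vs. the pure-advection estimate x/v = 185 d).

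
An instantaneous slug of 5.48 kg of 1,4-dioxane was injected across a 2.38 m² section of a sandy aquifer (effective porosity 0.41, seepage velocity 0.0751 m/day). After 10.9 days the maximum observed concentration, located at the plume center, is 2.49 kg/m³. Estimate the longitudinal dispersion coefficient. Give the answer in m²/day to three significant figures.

At the plume center C_max = M/(n_e·A·√(4πDt)), so D = M²/(4πt·(n_e·A·C_max)²).
n_e·A·C_max = 0.41 × 2.38 × 2.49 = 2.430 kg/m.
D = 5.48²/(4π × 10.9 × 2.430²) = 0.0371 m²/day.

0.0371 m²/day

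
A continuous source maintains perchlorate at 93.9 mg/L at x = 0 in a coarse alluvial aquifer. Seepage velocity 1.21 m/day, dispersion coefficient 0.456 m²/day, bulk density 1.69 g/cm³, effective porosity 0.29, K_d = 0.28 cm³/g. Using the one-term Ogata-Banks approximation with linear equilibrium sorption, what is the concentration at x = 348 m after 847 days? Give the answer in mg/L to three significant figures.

93.2 mg/L

Retardation factor R = 1 + ρ_b·K_d/n = 1 + 1.69 × 0.28/0.29 = 2.632.
Sorption retards both mechanisms: v_R = v/R = 0.4597 m/day, D_R = D/R = 0.1733 m²/day.
v_R·t = 0.4597 × 847 = 389.3659 m; 2√(D_R t) = 24.23 m; argument = (348 − 389.3659)/24.23 = -1.707.
C = C₀ × ½·erfc(-1.707) = 93.9 × 0.9921 = 93.2 mg/L.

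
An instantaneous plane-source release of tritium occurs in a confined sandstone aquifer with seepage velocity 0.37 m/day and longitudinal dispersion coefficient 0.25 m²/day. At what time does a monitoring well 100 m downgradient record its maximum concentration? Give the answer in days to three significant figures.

For the 1D instantaneous-source solution, setting ∂C/∂t = 0 at fixed x gives v²t² + 2Dt − x² = 0, so t = (√(D² + v²x²) − D)/v².
√(D² + v²x²) = √(0.25² + 0.37² × 100²) = 37.00; v² = 0.1369.
t = (37.00 − 0.25)/0.1369 = 268 days (vs. the pure-advection estimate x/v = 270 d).

268 days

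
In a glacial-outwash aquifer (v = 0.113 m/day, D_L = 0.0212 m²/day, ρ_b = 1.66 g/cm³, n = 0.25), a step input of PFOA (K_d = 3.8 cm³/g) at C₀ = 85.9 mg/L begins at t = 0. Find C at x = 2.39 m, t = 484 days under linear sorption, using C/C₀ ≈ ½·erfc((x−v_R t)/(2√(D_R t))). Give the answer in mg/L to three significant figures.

Retardation factor R = 1 + ρ_b·K_d/n = 1 + 1.66 × 3.8/0.25 = 26.23.
Sorption retards both mechanisms: v_R = v/R = 0.004308 m/day, D_R = D/R = 0.0008082 m²/day.
v_R·t = 0.004308 × 484 = 2.085072 m; 2√(D_R t) = 1.251 m; argument = (2.39 − 2.085072)/1.251 = 0.2437.
C = C₀ × ½·erfc(0.2437) = 85.9 × 0.3652 = 31.4 mg/L.

31.4 mg/L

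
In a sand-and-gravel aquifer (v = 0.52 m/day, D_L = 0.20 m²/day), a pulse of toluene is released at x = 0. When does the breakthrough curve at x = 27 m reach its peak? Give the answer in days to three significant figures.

For the 1D instantaneous-source solution, setting ∂C/∂t = 0 at fixed x gives v²t² + 2Dt − x² = 0, so t = (√(D² + v²x²) − D)/v².
√(D² + v²x²) = √(0.20² + 0.52² × 27²) = 14.04; v² = 0.2704.
t = (14.04 − 0.20)/0.2704 = 51.2 days (vs. the pure-advection estimate x/v = 51.9 d).

51.2 days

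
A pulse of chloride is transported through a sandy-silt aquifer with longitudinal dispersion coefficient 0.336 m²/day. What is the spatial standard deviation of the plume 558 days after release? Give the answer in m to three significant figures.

19.4 m

Dispersive spreading gives a Gaussian with σ² = 2Dt; advection only shifts the center.
σ = √(2 × 0.336 × 558) = 19.4 m.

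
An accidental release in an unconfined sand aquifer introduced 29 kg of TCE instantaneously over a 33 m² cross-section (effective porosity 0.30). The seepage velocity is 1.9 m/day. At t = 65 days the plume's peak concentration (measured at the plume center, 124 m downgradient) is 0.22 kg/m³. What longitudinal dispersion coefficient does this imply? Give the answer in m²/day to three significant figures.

0.217 m²/day

At the plume center C_max = M/(n_e·A·√(4πDt)), so D = M²/(4πt·(n_e·A·C_max)²).
n_e·A·C_max = 0.30 × 33 × 0.22 = 2.178 kg/m.
D = 29²/(4π × 65 × 2.178²) = 0.217 m²/day.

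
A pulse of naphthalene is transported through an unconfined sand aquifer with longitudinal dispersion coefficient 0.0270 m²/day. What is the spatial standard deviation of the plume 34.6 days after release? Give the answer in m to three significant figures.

1.37 m

Dispersive spreading gives a Gaussian with σ² = 2Dt; advection only shifts the center.
σ = √(2 × 0.0270 × 34.6) = 1.37 m.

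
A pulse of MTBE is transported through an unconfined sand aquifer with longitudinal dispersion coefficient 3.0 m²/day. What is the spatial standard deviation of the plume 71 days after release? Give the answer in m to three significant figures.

20.6 m

Dispersive spreading gives a Gaussian with σ² = 2Dt; advection only shifts the center.
σ = √(2 × 3.0 × 71) = 20.6 m.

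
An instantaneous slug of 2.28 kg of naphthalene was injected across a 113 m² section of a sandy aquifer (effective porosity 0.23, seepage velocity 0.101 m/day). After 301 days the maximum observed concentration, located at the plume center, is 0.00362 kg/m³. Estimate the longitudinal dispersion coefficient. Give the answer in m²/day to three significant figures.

At the plume center C_max = M/(n_e·A·√(4πDt)), so D = M²/(4πt·(n_e·A·C_max)²).
n_e·A·C_max = 0.23 × 113 × 0.00362 = 0.09408 kg/m.
D = 2.28²/(4π × 301 × 0.09408²) = 0.155 m²/day.

0.155 m²/day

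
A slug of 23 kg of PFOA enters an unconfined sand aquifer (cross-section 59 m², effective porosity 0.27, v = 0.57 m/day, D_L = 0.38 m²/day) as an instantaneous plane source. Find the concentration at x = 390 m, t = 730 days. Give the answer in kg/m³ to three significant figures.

0.0132 kg/m³

For an instantaneous plane source, C(x,t) = M/(n_e·A·√(4πDt)) · exp(−(x−vt)²/(4Dt)), with n_e·A the pore (flow) area.
Plume center vt = 0.57 × 730 = 416.1 m, so the well at 390 m is 26.1 m upgradient of the peak.
√(4πDt) = 59.04 m, giving peak height M/(n_e·A·√(4πDt)) = 23/(0.27 × 59 × 59.04) = 0.02445 kg/m³.
(x−vt)²/(4Dt) = (-26.1)²/(4 × 0.38 × 730) = 0.6139; exp(−0.6139) = 0.5412.
C = 0.02445 × 0.5412 = 0.0132 kg/m³.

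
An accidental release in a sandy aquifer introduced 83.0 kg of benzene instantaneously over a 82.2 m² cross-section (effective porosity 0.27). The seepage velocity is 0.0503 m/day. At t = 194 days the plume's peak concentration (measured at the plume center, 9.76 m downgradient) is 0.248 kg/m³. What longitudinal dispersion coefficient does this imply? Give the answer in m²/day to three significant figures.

At the plume center C_max = M/(n_e·A·√(4πDt)), so D = M²/(4πt·(n_e·A·C_max)²).
n_e·A·C_max = 0.27 × 82.2 × 0.248 = 5.504 kg/m.
D = 83.0²/(4π × 194 × 5.504²) = 0.0933 m²/day.

0.0933 m²/day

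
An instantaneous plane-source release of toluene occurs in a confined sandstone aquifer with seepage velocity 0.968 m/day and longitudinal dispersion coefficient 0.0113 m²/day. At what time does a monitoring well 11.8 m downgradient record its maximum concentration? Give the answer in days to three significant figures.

12.2 days

For the 1D instantaneous-source solution, setting ∂C/∂t = 0 at fixed x gives v²t² + 2Dt − x² = 0, so t = (√(D² + v²x²) − D)/v².
√(D² + v²x²) = √(0.0113² + 0.968² × 11.8²) = 11.42; v² = 0.937024.
t = (11.42 − 0.0113)/0.937024 = 12.2 days (vs. the pure-advection estimate x/v = 12.2 d).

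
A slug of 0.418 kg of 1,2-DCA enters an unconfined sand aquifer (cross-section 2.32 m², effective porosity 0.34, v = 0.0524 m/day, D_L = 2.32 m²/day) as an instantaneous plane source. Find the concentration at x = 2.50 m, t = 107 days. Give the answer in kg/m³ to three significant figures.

For an instantaneous plane source, C(x,t) = M/(n_e·A·√(4πDt)) · exp(−(x−vt)²/(4Dt)), with n_e·A the pore (flow) area.
Plume center vt = 0.0524 × 107 = 5.6068 m, so the well at 2.50 m is 3.1068 m upgradient of the peak.
√(4πDt) = 55.85 m, giving peak height M/(n_e·A·√(4πDt)) = 0.418/(0.34 × 2.32 × 55.85) = 0.009488 kg/m³.
(x−vt)²/(4Dt) = (-3.1068)²/(4 × 2.32 × 107) = 0.009721; exp(−0.009721) = 0.9903.
C = 0.009488 × 0.9903 = 0.00940 kg/m³.

0.00940 kg/m³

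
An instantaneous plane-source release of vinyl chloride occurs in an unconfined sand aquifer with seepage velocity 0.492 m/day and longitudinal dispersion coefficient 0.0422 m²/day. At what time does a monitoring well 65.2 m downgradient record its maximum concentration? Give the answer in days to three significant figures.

For the 1D instantaneous-source solution, setting ∂C/∂t = 0 at fixed x gives v²t² + 2Dt − x² = 0, so t = (√(D² + v²x²) − D)/v².
√(D² + v²x²) = √(0.0422² + 0.492² × 65.2²) = 32.08; v² = 0.242064.
t = (32.08 − 0.0422)/0.242064 = 132 days (vs. the pure-advection estimate x/v = 133 d).

132 days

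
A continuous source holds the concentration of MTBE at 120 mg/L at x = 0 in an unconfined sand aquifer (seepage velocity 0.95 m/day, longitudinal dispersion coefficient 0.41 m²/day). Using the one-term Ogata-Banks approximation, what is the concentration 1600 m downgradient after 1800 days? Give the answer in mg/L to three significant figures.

120 mg/L

For a continuous step input, C/C₀ ≈ ½·erfc((x−vt)/(2√(Dt))).
vt = 0.95 × 1800 = 1710 m and 2√(Dt) = 2√(0.41 × 1800) = 54.33 m.
Argument (x−vt)/(2√(Dt)) = (1600 − 1710)/54.33 = -2.025; ½·erfc(-2.025) = 0.9979.
C = 120 × 0.9979 = 120 mg/L.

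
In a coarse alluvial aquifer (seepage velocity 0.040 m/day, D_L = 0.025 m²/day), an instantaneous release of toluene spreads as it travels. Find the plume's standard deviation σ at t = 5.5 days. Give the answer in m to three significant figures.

0.524 m

Dispersive spreading gives a Gaussian with σ² = 2Dt; advection only shifts the center.
σ = √(2 × 0.025 × 5.5) = 0.524 m.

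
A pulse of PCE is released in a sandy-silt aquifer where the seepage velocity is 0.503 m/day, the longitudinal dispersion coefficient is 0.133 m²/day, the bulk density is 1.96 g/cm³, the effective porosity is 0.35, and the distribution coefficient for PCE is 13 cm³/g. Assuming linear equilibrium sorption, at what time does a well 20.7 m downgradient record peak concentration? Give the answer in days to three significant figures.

Retardation factor R = 1 + ρ_b·K_d/n = 1 + 1.96 × 13/0.35 = 73.80.
Sorption retards both mechanisms: v_R = v/R = 0.006816 m/day, D_R = D/R = 0.001802 m²/day.
Peak time from v_R²t² + 2D_R t − x² = 0: t = (√(D_R² + v_R²x²) − D_R)/v_R².
√(D_R² + v_R²x²) = √(0.001802² + 0.006816² × 20.7²) = 0.1411; v_R² = 4.646e-05.
t = (0.1411 − 0.001802)/4.646e-05 = 3000 days.

3000 days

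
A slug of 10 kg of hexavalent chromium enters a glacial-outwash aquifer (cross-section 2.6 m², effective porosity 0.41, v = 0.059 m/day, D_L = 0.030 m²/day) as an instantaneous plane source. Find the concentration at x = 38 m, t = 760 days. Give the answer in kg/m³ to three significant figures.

0.332 kg/m³

For an instantaneous plane source, C(x,t) = M/(n_e·A·√(4πDt)) · exp(−(x−vt)²/(4Dt)), with n_e·A the pore (flow) area.
Plume center vt = 0.059 × 760 = 44.84 m, so the well at 38 m is 6.84 m upgradient of the peak.
√(4πDt) = 16.93 m, giving peak height M/(n_e·A·√(4πDt)) = 10/(0.41 × 2.6 × 16.93) = 0.5541 kg/m³.
(x−vt)²/(4Dt) = (-6.84)²/(4 × 0.030 × 760) = 0.5130; exp(−0.5130) = 0.5987.
C = 0.5541 × 0.5987 = 0.332 kg/m³.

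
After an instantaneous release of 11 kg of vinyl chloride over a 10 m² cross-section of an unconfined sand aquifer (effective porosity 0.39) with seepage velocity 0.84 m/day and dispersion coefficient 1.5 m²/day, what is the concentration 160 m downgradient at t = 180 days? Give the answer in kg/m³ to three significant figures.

0.0451 kg/m³

For an instantaneous plane source, C(x,t) = M/(n_e·A·√(4πDt)) · exp(−(x−vt)²/(4Dt)), with n_e·A the pore (flow) area.
Plume center vt = 0.84 × 180 = 151.2 m, so the well at 160 m is 8.8 m downgradient of the peak.
√(4πDt) = 58.25 m, giving peak height M/(n_e·A·√(4πDt)) = 11/(0.39 × 10 × 58.25) = 0.04842 kg/m³.
(x−vt)²/(4Dt) = (8.8)²/(4 × 1.5 × 180) = 0.07170; exp(−0.07170) = 0.9308.
C = 0.04842 × 0.9308 = 0.0451 kg/m³.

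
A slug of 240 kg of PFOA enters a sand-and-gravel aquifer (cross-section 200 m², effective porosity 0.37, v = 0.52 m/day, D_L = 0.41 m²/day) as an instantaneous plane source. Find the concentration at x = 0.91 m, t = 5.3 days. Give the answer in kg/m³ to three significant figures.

For an instantaneous plane source, C(x,t) = M/(n_e·A·√(4πDt)) · exp(−(x−vt)²/(4Dt)), with n_e·A the pore (flow) area.
Plume center vt = 0.52 × 5.3 = 2.756 m, so the well at 0.91 m is 1.846 m upgradient of the peak.
√(4πDt) = 5.226 m, giving peak height M/(n_e·A·√(4πDt)) = 240/(0.37 × 200 × 5.226) = 0.6206 kg/m³.
(x−vt)²/(4Dt) = (-1.846)²/(4 × 0.41 × 5.3) = 0.3921; exp(−0.3921) = 0.6756.
C = 0.6206 × 0.6756 = 0.419 kg/m³.

0.419 kg/m³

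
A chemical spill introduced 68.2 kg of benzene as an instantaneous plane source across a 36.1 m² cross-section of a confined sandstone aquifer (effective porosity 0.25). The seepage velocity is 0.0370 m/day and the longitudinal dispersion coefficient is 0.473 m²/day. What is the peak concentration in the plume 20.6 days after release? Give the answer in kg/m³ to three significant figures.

The peak of an instantaneous 1D plume sits at x = vt; there the Gaussian factor is 1 and C_max = M/(n_e·A·√(4πDt)), where n_e·A is the pore area the mass is dissolved in.
√(4πDt) = √(4π × 0.473 × 20.6) = 11.07 m, so C_max = 68.2/(0.25 × 36.1 × 11.07) = 0.683 kg/m³.

0.683 kg/m³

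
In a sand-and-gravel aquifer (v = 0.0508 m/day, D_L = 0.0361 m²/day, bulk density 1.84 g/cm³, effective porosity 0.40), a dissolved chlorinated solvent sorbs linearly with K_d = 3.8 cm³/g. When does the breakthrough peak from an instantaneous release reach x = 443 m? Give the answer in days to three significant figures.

Retardation factor R = 1 + ρ_b·K_d/n = 1 + 1.84 × 3.8/0.40 = 18.48.
Sorption retards both mechanisms: v_R = v/R = 0.002749 m/day, D_R = D/R = 0.001953 m²/day.
Peak time from v_R²t² + 2D_R t − x² = 0: t = (√(D_R² + v_R²x²) − D_R)/v_R².
√(D_R² + v_R²x²) = √(0.001953² + 0.002749² × 443²) = 1.218; v_R² = 7.557e-06.
t = (1.218 − 0.001953)/7.557e-06 = 161000 days.

161000 days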